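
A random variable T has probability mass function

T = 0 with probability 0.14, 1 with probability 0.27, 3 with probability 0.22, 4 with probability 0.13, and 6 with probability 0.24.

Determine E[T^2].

12.97

E[T^2] = Σ t^2·P(T=t)
 = 0·0.14 + 1·0.27 + 9·0.22 + 16·0.13 + 36·0.24
 = 0 + 0.27 + 1.98 + 2.08 + 8.64
 = 12.97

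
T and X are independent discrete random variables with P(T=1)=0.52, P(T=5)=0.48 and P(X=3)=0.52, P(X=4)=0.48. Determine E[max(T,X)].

4.2096

E[max(T,X)] = Σ_t Σ_x max(t,x) · P(T=t)P(X=x)
 = 3·0.2704 + 4·0.2496 + 5·0.2496 + 5·0.2304
 = 0.8112 + 0.9984 + 1.248 + 1.152
 = 4.2096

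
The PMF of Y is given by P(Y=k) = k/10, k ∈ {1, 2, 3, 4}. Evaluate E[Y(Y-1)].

E[Y(Y-1)] = Σ y(y-1)·P(Y=y)
 = 0·1/10 + 2·1/5 + 6·3/10 + 12·2/5
 = 0 + 2/5 + 9/5 + 24/5
 = 7

7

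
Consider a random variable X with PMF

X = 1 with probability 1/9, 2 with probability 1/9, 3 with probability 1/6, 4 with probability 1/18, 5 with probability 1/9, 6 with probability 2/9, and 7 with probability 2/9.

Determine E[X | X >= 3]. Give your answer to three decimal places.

P(X >= 3) = 1/6 + 1/18 + 1/9 + 2/9 + 2/9 = 7/9.
E[X | X >= 3] = [3·1/6 + 4·1/18 + 5·1/9 + 6·2/9 + 7·2/9] / (7/9)
 = 25/6 / (7/9)
 = 75/14

5.357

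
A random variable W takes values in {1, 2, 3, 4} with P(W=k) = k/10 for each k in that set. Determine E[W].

3

E[W] = Σ w·P(W=w)
 = 1·1/10 + 2·1/5 + 3·3/10 + 4·2/5
 = 1/10 + 2/5 + 9/10 + 8/5
 = 3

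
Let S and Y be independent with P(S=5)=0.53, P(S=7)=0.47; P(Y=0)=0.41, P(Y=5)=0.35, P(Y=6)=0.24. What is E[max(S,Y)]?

6.0672

E[max(S,Y)] = Σ_s Σ_y max(s,y) · P(S=s)P(Y=y)
 = 5·0.2173 + 5·0.1855 + 6·0.1272 + 7·0.1927 + 7·0.1645 + 7·0.1128
 = 1.0865 + 0.9275 + 0.7632 + 1.3489 + 1.1515 + 0.7896
 = 6.0672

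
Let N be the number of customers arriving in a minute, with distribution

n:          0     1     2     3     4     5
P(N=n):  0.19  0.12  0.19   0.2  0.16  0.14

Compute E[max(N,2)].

E[max(N,2)] = Σ max(n,2)·P(N=n)
 = 2·0.19 + 2·0.12 + 2·0.19 + 3·0.2 + 4·0.16 + 5·0.14
 = 0.38 + 0.24 + 0.38 + 0.6 + 0.64 + 0.7
 = 2.94

2.94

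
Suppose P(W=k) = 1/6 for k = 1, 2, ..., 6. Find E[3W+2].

E[3W+2] = Σ (3w+2)·P(W=w)
 = 5·1/6 + 8·1/6 + 11·1/6 + 14·1/6 + 17·1/6 + 20·1/6
 = 5/6 + 4/3 + 11/6 + 7/3 + 17/6 + 10/3
 = 25/2

12.5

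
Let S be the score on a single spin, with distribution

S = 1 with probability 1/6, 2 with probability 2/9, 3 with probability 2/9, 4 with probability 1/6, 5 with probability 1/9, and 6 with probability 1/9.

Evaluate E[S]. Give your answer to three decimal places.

3.167

E[S] = Σ s·P(S=s)
 = 1·1/6 + 2·2/9 + 3·2/9 + 4·1/6 + 5·1/9 + 6·1/9
 = 1/6 + 4/9 + 2/3 + 2/3 + 5/9 + 2/3
 = 19/6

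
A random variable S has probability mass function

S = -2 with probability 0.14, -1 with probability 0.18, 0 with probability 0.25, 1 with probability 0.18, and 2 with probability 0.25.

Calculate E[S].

E[S] = Σ s·P(S=s)
 = (-2)·0.14 + (-1)·0.18 + 0·0.25 + 1·0.18 + 2·0.25
 = (-0.28) + (-0.18) + 0 + 0.18 + 0.5
 = 0.22

0.22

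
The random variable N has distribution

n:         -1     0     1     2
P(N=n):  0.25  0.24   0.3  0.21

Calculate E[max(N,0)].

E[max(N,0)] = Σ max(n,0)·P(N=n)
 = 0·0.25 + 0·0.24 + 1·0.3 + 2·0.21
 = 0 + 0 + 0.3 + 0.42
 = 0.72

0.72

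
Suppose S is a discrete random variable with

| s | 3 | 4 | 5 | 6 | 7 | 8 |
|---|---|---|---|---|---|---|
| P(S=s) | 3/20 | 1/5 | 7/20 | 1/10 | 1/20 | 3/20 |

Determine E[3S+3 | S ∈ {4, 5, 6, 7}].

18

P(S ∈ {4, 5, 6, 7}) = 1/5 + 7/20 + 1/10 + 1/20 = 7/10.
E[3S+3 | S ∈ {4, 5, 6, 7}] = [15·1/5 + 18·7/20 + 21·1/10 + 24·1/20] / (7/10)
 = 63/5 / (7/10)
 = 18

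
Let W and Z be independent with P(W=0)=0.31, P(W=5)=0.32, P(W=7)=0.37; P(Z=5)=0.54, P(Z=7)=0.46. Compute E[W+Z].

E[W+Z] = Σ_w Σ_z (w+z) · P(W=w)P(Z=z)
 = 5·0.1674 + 7·0.1426 + 10·0.1728 + 12·0.1472 + 12·0.1998 + 14·0.1702
 = 0.837 + 0.9982 + 1.728 + 1.7664 + 2.3976 + 2.3828
 = 10.11

10.11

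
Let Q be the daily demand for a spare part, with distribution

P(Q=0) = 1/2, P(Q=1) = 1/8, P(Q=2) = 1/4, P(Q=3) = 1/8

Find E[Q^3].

5.5

E[Q^3] = Σ q^3·P(Q=q)
 = 0·1/2 + 1·1/8 + 8·1/4 + 27·1/8
 = 0 + 1/8 + 2 + 27/8
 = 11/2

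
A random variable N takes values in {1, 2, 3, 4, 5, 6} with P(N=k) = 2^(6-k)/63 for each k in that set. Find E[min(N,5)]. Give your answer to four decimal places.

E[min(N,5)] = Σ min(n,5)·P(N=n)
 = 1·32/63 + 2·16/63 + 3·8/63 + 4·4/63 + 5·2/63 + 5·1/63
 = 32/63 + 32/63 + 8/21 + 16/63 + 10/63 + 5/63
 = 17/9

1.8889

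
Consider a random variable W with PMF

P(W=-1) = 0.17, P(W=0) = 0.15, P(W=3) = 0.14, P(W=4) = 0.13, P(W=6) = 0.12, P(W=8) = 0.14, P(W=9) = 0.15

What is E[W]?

E[W] = Σ w·P(W=w)
 = (-1)·0.17 + 0·0.15 + 3·0.14 + 4·0.13 + 6·0.12 + 8·0.14 + 9·0.15
 = (-0.17) + 0 + 0.42 + 0.52 + 0.72 + 1.12 + 1.35
 = 3.96

3.96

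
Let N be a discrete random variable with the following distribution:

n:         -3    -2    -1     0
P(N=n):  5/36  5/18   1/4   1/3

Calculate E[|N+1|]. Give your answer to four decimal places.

E[|N+1|] = Σ |n+1|·P(N=n)
 = 2·5/36 + 1·5/18 + 0·1/4 + 1·1/3
 = 5/18 + 5/18 + 0 + 1/3
 = 8/9

0.8889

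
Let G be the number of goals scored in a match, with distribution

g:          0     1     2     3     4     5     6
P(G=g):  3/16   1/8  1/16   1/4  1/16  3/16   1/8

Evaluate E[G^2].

E[G^2] = Σ g^2·P(G=g)
 = 0·3/16 + 1·1/8 + 4·1/16 + 9·1/4 + 16·1/16 + 25·3/16 + 36·1/8
 = 0 + 1/8 + 1/4 + 9/4 + 1 + 75/16 + 9/2
 = 205/16

12.8125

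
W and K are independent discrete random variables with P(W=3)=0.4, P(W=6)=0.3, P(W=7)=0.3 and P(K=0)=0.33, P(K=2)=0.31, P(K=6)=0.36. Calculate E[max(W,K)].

E[max(W,K)] = Σ_w Σ_k max(w,k) · P(W=w)P(K=k)
 = 3·0.132 + 3·0.124 + 6·0.144 + 6·0.099 + 6·0.093 + 6·0.108 + 7·0.099 + 7·0.093 + 7·0.108
 = 0.396 + 0.372 + 0.864 + 0.594 + 0.558 + 0.648 + 0.693 + 0.651 + 0.756
 = 5.532

5.532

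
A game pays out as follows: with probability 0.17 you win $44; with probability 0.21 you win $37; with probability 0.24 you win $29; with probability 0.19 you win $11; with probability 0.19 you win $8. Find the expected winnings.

25.82

E[payout] = 44·0.17 + 37·0.21 + 29·0.24 + 11·0.19 + 8·0.19
 = 7.48 + 7.77 + 6.96 + 2.09 + 1.52
 = 25.82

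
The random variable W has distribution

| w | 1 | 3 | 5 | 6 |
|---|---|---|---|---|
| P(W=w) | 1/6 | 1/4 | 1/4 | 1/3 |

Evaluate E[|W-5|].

1.5

E[|W-5|] = Σ |w-5|·P(W=w)
 = 4·1/6 + 2·1/4 + 0·1/4 + 1·1/3
 = 2/3 + 1/2 + 0 + 1/3
 = 3/2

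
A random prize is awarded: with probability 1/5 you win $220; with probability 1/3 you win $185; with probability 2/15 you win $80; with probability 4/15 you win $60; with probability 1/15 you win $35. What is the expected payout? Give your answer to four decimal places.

E[payout] = 220·1/5 + 185·1/3 + 80·2/15 + 60·4/15 + 35·1/15
 = 44 + 185/3 + 32/3 + 16 + 7/3
 = 404/3

134.6667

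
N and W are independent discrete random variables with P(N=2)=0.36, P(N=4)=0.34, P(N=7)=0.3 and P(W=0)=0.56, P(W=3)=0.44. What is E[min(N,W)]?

1.1616

E[min(N,W)] = Σ_n Σ_w min(n,w) · P(N=n)P(W=w)
 = 0·0.2016 + 2·0.1584 + 0·0.1904 + 3·0.1496 + 0·0.168 + 3·0.132
 = 0 + 0.3168 + 0 + 0.4488 + 0 + 0.396
 = 1.1616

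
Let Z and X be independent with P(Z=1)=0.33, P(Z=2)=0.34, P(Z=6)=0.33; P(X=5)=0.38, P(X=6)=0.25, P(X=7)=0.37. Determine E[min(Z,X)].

2.8646

E[min(Z,X)] = Σ_z Σ_x min(z,x) · P(Z=z)P(X=x)
 = 1·0.1254 + 1·0.0825 + 1·0.1221 + 2·0.1292 + 2·0.085 + 2·0.1258 + 5·0.1254 + 6·0.0825 + 6·0.1221
 = 0.1254 + 0.0825 + 0.1221 + 0.2584 + 0.17 + 0.2516 + 0.627 + 0.495 + 0.7326
 = 2.8646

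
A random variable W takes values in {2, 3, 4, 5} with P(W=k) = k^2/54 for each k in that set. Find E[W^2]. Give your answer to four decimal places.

18.1111

E[W^2] = Σ w^2·P(W=w)
 = 4·2/27 + 9·1/6 + 16·8/27 + 25·25/54
 = 8/27 + 3/2 + 128/27 + 625/54
 = 163/9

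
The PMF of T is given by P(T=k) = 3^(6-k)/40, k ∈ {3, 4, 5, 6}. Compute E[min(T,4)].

E[min(T,4)] = Σ min(t,4)·P(T=t)
 = 3·27/40 + 4·9/40 + 4·3/40 + 4·1/40
 = 81/40 + 9/10 + 3/10 + 1/10
 = 133/40

3.325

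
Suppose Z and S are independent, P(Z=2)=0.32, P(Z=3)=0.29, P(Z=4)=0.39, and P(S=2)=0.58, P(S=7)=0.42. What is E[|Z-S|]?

E[|Z-S|] = Σ_z Σ_s |z-s| · P(Z=z)P(S=s)
 = 0·0.1856 + 5·0.1344 + 1·0.1682 + 4·0.1218 + 2·0.2262 + 3·0.1638
 = 0 + 0.672 + 0.1682 + 0.4872 + 0.4524 + 0.4914
 = 2.2712

2.2712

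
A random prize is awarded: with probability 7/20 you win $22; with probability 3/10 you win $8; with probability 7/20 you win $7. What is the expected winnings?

12.55

E[payout] = 22·7/20 + 8·3/10 + 7·7/20
 = 77/10 + 12/5 + 49/20
 = 251/20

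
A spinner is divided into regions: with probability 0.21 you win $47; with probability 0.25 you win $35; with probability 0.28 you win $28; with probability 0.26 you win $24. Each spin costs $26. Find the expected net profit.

6.7

E[payout] = 47·0.21 + 35·0.25 + 28·0.28 + 24·0.26
 = 9.87 + 8.75 + 7.84 + 6.24
 = 32.7
Net = 32.7 - 26 = 6.7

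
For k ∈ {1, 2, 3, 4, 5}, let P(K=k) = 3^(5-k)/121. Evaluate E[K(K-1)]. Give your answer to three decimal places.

1.355

E[K(K-1)] = Σ k(k-1)·P(K=k)
 = 0·81/121 + 2·27/121 + 6·9/121 + 12·3/121 + 20·1/121
 = 0 + 54/121 + 54/121 + 36/121 + 20/121
 = 164/121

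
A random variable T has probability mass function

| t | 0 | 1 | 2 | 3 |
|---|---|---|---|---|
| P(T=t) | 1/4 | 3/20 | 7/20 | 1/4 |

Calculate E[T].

E[T] = Σ t·P(T=t)
 = 0·1/4 + 1·3/20 + 2·7/20 + 3·1/4
 = 0 + 3/20 + 7/10 + 3/4
 = 8/5

1.6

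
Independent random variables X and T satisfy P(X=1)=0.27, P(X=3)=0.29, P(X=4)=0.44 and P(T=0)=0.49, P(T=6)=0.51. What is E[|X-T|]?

E[|X-T|] = Σ_x Σ_t |x-t| · P(X=x)P(T=t)
 = 1·0.1323 + 5·0.1377 + 3·0.1421 + 3·0.1479 + 4·0.2156 + 2·0.2244
 = 0.1323 + 0.6885 + 0.4263 + 0.4437 + 0.8624 + 0.4488
 = 3.002

3.002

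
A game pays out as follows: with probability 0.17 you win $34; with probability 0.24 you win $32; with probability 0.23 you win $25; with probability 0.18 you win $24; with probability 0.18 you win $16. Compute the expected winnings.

E[payout] = 34·0.17 + 32·0.24 + 25·0.23 + 24·0.18 + 16·0.18
 = 5.78 + 7.68 + 5.75 + 4.32 + 2.88
 = 26.41

26.41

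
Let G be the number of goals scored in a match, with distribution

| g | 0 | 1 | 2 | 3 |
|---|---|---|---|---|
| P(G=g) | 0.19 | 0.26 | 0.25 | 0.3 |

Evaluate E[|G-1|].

E[|G-1|] = Σ |g-1|·P(G=g)
 = 1·0.19 + 0·0.26 + 1·0.25 + 2·0.3
 = 0.19 + 0 + 0.25 + 0.6
 = 1.04

1.04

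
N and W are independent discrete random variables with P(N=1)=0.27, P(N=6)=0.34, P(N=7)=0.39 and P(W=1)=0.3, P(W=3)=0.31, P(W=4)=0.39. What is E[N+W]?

E[N+W] = Σ_n Σ_w (n+w) · P(N=n)P(W=w)
 = 2·0.081 + 4·0.0837 + 5·0.1053 + 7·0.102 + 9·0.1054 + 10·0.1326 + 8·0.117 + 10·0.1209 + 11·0.1521
 = 0.162 + 0.3348 + 0.5265 + 0.714 + 0.9486 + 1.326 + 0.936 + 1.209 + 1.6731
 = 7.83

7.83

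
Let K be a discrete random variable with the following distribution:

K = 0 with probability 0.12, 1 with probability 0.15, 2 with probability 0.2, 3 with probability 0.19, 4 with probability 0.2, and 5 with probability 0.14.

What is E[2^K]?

10.42

E[2^K] = Σ 2^k·P(K=k)
 = 1·0.12 + 2·0.15 + 4·0.2 + 8·0.19 + 16·0.2 + 32·0.14
 = 0.12 + 0.3 + 0.8 + 1.52 + 3.2 + 4.48
 = 10.42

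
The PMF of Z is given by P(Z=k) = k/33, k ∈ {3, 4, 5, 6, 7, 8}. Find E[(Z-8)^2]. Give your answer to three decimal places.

E[(Z-8)^2] = Σ (z-8)^2·P(Z=z)
 = 25·1/11 + 16·4/33 + 9·5/33 + 4·2/11 + 1·7/33 + 0·8/33
 = 25/11 + 64/33 + 15/11 + 8/11 + 7/33 + 0
 = 215/33

6.515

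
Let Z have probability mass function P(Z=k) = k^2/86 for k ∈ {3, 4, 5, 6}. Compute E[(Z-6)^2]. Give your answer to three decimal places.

1.977

E[(Z-6)^2] = Σ (z-6)^2·P(Z=z)
 = 9·9/86 + 4·8/43 + 1·25/86 + 0·18/43
 = 81/86 + 32/43 + 25/86 + 0
 = 85/43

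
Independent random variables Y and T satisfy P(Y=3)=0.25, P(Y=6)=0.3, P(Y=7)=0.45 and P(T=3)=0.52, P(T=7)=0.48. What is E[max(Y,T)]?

E[max(Y,T)] = Σ_y Σ_t max(y,t) · P(Y=y)P(T=t)
 = 3·0.13 + 7·0.12 + 6·0.156 + 7·0.144 + 7·0.234 + 7·0.216
 = 0.39 + 0.84 + 0.936 + 1.008 + 1.638 + 1.512
 = 6.324

6.324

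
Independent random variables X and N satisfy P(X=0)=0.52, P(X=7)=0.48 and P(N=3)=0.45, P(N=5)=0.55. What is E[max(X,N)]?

5.492

E[max(X,N)] = Σ_x Σ_n max(x,n) · P(X=x)P(N=n)
 = 3·0.234 + 5·0.286 + 7·0.216 + 7·0.264
 = 0.702 + 1.43 + 1.512 + 1.848
 = 5.492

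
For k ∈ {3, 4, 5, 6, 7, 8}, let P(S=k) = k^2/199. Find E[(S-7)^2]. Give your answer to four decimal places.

E[(S-7)^2] = Σ (s-7)^2·P(S=s)
 = 16·9/199 + 9·16/199 + 4·25/199 + 1·36/199 + 0·49/199 + 1·64/199
 = 144/199 + 144/199 + 100/199 + 36/199 + 0 + 64/199
 = 488/199

2.4523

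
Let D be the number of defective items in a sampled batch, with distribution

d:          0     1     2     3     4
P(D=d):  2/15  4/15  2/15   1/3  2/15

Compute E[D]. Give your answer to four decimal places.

E[D] = Σ d·P(D=d)
 = 0·2/15 + 1·4/15 + 2·2/15 + 3·1/3 + 4·2/15
 = 0 + 4/15 + 4/15 + 1 + 8/15
 = 31/15

2.0667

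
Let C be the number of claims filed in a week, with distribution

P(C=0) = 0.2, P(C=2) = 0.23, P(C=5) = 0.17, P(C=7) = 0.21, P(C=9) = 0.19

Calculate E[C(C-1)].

E[C(C-1)] = Σ c(c-1)·P(C=c)
 = 0·0.2 + 2·0.23 + 20·0.17 + 42·0.21 + 72·0.19
 = 0 + 0.46 + 3.4 + 8.82 + 13.68
 = 26.36

26.36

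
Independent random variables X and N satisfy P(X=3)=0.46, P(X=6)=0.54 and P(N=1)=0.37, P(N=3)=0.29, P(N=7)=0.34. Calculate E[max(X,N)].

5.4292

E[max(X,N)] = Σ_x Σ_n max(x,n) · P(X=x)P(N=n)
 = 3·0.1702 + 3·0.1334 + 7·0.1564 + 6·0.1998 + 6·0.1566 + 7·0.1836
 = 0.5106 + 0.4002 + 1.0948 + 1.1988 + 0.9396 + 1.2852
 = 5.4292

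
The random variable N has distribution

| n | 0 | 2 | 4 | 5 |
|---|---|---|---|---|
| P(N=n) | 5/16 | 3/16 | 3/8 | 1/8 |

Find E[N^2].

E[N^2] = Σ n^2·P(N=n)
 = 0·5/16 + 4·3/16 + 16·3/8 + 25·1/8
 = 0 + 3/4 + 6 + 25/8
 = 79/8

9.875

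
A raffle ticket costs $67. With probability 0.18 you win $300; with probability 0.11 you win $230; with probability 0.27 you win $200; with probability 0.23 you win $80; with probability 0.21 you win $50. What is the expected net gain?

95.2

E[payout] = 300·0.18 + 230·0.11 + 200·0.27 + 80·0.23 + 50·0.21
 = 54 + 25.3 + 54 + 18.4 + 10.5
 = 162.2
Net = 162.2 - 67 = 95.2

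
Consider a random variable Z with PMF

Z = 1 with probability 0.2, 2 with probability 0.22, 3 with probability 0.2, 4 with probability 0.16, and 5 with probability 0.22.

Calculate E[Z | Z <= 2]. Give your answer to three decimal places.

1.524

P(Z <= 2) = 0.2 + 0.22 = 0.42.
E[Z | Z <= 2] = [1·0.2 + 2·0.22] / 0.42
 = 0.64 / 0.42
 = 32/21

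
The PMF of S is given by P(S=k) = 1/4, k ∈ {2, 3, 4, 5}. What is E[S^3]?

56

E[S^3] = Σ s^3·P(S=s)
 = 8·1/4 + 27·1/4 + 64·1/4 + 125·1/4
 = 2 + 27/4 + 16 + 125/4
 = 56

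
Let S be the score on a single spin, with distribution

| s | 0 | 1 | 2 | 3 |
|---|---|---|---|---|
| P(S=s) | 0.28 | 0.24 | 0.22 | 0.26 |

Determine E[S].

1.46

E[S] = Σ s·P(S=s)
 = 0·0.28 + 1·0.24 + 2·0.22 + 3·0.26
 = 0 + 0.24 + 0.44 + 0.78
 = 1.46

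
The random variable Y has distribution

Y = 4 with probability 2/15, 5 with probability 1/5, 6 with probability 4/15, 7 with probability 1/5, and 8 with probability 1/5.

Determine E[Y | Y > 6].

7.5

P(Y > 6) = 1/5 + 1/5 = 2/5.
E[Y | Y > 6] = [7·1/5 + 8·1/5] / (2/5)
 = 3 / (2/5)
 = 15/2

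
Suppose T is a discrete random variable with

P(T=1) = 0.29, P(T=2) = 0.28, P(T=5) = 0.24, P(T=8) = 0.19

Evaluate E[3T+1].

E[3T+1] = Σ (3t+1)·P(T=t)
 = 4·0.29 + 7·0.28 + 16·0.24 + 25·0.19
 = 1.16 + 1.96 + 3.84 + 4.75
 = 11.71

11.71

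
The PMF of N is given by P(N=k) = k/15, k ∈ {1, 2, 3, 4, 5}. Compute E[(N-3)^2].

E[(N-3)^2] = Σ (n-3)^2·P(N=n)
 = 4·1/15 + 1·2/15 + 0·1/5 + 1·4/15 + 4·1/3
 = 4/15 + 2/15 + 0 + 4/15 + 4/3
 = 2

2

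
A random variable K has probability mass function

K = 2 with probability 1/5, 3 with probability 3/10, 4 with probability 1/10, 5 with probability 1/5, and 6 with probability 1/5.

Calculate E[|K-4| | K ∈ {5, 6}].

P(K ∈ {5, 6}) = 1/5 + 1/5 = 2/5.
E[|K-4| | K ∈ {5, 6}] = [1·1/5 + 2·1/5] / (2/5)
 = 3/5 / (2/5)
 = 3/2

1.5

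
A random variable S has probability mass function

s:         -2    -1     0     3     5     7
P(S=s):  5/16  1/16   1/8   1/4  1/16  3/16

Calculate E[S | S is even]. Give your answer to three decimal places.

-1.429

P(S is even) = 5/16 + 1/8 = 7/16.
E[S | S is even] = [(-2)·5/16 + 0·1/8] / (7/16)
 = -5/8 / (7/16)
 = -10/7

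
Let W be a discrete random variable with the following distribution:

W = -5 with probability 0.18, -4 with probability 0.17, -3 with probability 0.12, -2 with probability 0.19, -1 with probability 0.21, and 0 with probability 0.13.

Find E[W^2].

E[W^2] = Σ w^2·P(W=w)
 = 25·0.18 + 16·0.17 + 9·0.12 + 4·0.19 + 1·0.21 + 0·0.13
 = 4.5 + 2.72 + 1.08 + 0.76 + 0.21 + 0
 = 9.27

9.27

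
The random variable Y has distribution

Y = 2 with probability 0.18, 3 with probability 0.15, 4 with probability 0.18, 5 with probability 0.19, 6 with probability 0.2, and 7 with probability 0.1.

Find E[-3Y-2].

-15.14

E[-3Y-2] = Σ (-3y-2)·P(Y=y)
 = (-8)·0.18 + (-11)·0.15 + (-14)·0.18 + (-17)·0.19 + (-20)·0.2 + (-23)·0.1
 = (-1.44) + (-1.65) + (-2.52) + (-3.23) + (-4) + (-2.3)
 = -15.14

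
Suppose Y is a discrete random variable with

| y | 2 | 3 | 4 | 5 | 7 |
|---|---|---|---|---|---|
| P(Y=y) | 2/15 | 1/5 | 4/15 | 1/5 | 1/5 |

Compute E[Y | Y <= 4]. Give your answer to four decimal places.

P(Y <= 4) = 2/15 + 1/5 + 4/15 = 3/5.
E[Y | Y <= 4] = [2·2/15 + 3·1/5 + 4·4/15] / (3/5)
 = 29/15 / (3/5)
 = 29/9

3.2222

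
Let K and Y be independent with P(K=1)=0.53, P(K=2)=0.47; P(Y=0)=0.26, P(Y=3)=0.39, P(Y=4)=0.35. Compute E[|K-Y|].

E[|K-Y|] = Σ_k Σ_y |k-y| · P(K=k)P(Y=y)
 = 1·0.1378 + 2·0.2067 + 3·0.1855 + 2·0.1222 + 1·0.1833 + 2·0.1645
 = 0.1378 + 0.4134 + 0.5565 + 0.2444 + 0.1833 + 0.329
 = 1.8644

1.8644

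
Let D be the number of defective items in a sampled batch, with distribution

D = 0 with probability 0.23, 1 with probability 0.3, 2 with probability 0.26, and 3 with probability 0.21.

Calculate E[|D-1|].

E[|D-1|] = Σ |d-1|·P(D=d)
 = 1·0.23 + 0·0.3 + 1·0.26 + 2·0.21
 = 0.23 + 0 + 0.26 + 0.42
 = 0.91

0.91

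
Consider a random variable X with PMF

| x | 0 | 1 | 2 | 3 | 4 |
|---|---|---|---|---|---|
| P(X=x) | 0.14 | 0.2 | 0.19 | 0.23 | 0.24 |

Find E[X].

2.23

E[X] = Σ x·P(X=x)
 = 0·0.14 + 1·0.2 + 2·0.19 + 3·0.23 + 4·0.24
 = 0 + 0.2 + 0.38 + 0.69 + 0.96
 = 2.23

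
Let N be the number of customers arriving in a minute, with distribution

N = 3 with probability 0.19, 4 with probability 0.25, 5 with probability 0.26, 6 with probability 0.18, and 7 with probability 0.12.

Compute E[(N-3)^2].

E[(N-3)^2] = Σ (n-3)^2·P(N=n)
 = 0·0.19 + 1·0.25 + 4·0.26 + 9·0.18 + 16·0.12
 = 0 + 0.25 + 1.04 + 1.62 + 1.92
 = 4.83

4.83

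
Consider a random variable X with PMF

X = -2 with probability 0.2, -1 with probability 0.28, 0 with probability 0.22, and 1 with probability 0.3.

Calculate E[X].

E[X] = Σ x·P(X=x)
 = (-2)·0.2 + (-1)·0.28 + 0·0.22 + 1·0.3
 = (-0.4) + (-0.28) + 0 + 0.3
 = -0.38

-0.38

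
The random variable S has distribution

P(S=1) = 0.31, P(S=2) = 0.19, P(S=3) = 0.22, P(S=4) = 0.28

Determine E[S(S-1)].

E[S(S-1)] = Σ s(s-1)·P(S=s)
 = 0·0.31 + 2·0.19 + 6·0.22 + 12·0.28
 = 0 + 0.38 + 1.32 + 3.36
 = 5.06

5.06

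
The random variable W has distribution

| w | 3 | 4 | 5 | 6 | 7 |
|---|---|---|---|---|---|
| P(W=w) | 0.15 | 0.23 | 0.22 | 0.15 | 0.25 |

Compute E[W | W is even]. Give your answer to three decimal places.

P(W is even) = 0.23 + 0.15 = 0.38.
E[W | W is even] = [4·0.23 + 6·0.15] / 0.38
 = 1.82 / 0.38
 = 91/19

4.789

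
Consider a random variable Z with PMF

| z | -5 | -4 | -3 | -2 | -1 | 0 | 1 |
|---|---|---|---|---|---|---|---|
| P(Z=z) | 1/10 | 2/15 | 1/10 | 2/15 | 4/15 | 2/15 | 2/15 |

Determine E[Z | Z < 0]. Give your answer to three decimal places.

P(Z < 0) = 1/10 + 2/15 + 1/10 + 2/15 + 4/15 = 11/15.
E[Z | Z < 0] = [(-5)·1/10 + (-4)·2/15 + (-3)·1/10 + (-2)·2/15 + (-1)·4/15] / (11/15)
 = -28/15 / (11/15)
 = -28/11

-2.545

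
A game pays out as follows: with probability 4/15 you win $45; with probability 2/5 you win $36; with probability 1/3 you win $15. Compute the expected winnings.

31.4

E[payout] = 45·4/15 + 36·2/5 + 15·1/3
 = 12 + 72/5 + 5
 = 157/5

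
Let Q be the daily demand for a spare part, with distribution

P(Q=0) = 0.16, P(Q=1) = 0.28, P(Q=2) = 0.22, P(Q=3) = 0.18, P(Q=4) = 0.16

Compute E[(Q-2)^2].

E[(Q-2)^2] = Σ (q-2)^2·P(Q=q)
 = 4·0.16 + 1·0.28 + 0·0.22 + 1·0.18 + 4·0.16
 = 0.64 + 0.28 + 0 + 0.18 + 0.64
 = 1.74

1.74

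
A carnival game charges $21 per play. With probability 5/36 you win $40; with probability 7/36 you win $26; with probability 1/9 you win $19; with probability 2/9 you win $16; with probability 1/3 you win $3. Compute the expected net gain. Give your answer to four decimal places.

E[payout] = 40·5/36 + 26·7/36 + 19·1/9 + 16·2/9 + 3·1/3
 = 50/9 + 91/18 + 19/9 + 32/9 + 1
 = 311/18
Net = 311/18 - 21 = -67/18

-3.7222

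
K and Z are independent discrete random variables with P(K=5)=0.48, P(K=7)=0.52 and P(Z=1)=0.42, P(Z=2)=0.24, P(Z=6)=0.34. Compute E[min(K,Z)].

2.7768

E[min(K,Z)] = Σ_k Σ_z min(k,z) · P(K=k)P(Z=z)
 = 1·0.2016 + 2·0.1152 + 5·0.1632 + 1·0.2184 + 2·0.1248 + 6·0.1768
 = 0.2016 + 0.2304 + 0.816 + 0.2184 + 0.2496 + 1.0608
 = 2.7768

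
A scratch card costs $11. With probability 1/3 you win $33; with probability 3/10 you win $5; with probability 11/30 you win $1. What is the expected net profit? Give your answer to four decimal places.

1.8667

E[payout] = 33·1/3 + 5·3/10 + 1·11/30
 = 11 + 3/2 + 11/30
 = 193/15
Net = 193/15 - 11 = 28/15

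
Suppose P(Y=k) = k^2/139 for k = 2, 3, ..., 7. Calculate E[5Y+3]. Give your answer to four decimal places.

E[5Y+3] = Σ (5y+3)·P(Y=y)
 = 13·4/139 + 18·9/139 + 23·16/139 + 28·25/139 + 33·36/139 + 38·49/139
 = 52/139 + 162/139 + 368/139 + 700/139 + 1188/139 + 1862/139
 = 4332/139

31.1655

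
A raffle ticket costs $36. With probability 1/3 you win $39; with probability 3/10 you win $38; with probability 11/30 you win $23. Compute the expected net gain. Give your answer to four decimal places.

-3.1667

E[payout] = 39·1/3 + 38·3/10 + 23·11/30
 = 13 + 57/5 + 253/30
 = 197/6
Net = 197/6 - 36 = -19/6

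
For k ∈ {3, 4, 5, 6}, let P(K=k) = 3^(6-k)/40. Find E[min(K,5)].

3.425

E[min(K,5)] = Σ min(k,5)·P(K=k)
 = 3·27/40 + 4·9/40 + 5·3/40 + 5·1/40
 = 81/40 + 9/10 + 3/8 + 1/8
 = 137/40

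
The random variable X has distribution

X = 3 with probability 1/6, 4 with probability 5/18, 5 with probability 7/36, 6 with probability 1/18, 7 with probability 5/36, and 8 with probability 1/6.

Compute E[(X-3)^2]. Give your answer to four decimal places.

E[(X-3)^2] = Σ (x-3)^2·P(X=x)
 = 0·1/6 + 1·5/18 + 4·7/36 + 9·1/18 + 16·5/36 + 25·1/6
 = 0 + 5/18 + 7/9 + 1/2 + 20/9 + 25/6
 = 143/18

7.9444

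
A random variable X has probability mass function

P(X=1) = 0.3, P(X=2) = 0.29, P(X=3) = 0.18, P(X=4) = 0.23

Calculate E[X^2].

6.76

E[X^2] = Σ x^2·P(X=x)
 = 1·0.3 + 4·0.29 + 9·0.18 + 16·0.23
 = 0.3 + 1.16 + 1.62 + 3.68
 = 6.76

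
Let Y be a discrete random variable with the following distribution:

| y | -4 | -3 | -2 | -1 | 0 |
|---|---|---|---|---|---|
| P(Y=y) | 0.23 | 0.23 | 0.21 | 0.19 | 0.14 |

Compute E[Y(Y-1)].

E[Y(Y-1)] = Σ y(y-1)·P(Y=y)
 = 20·0.23 + 12·0.23 + 6·0.21 + 2·0.19 + 0·0.14
 = 4.6 + 2.76 + 1.26 + 0.38 + 0
 = 9

9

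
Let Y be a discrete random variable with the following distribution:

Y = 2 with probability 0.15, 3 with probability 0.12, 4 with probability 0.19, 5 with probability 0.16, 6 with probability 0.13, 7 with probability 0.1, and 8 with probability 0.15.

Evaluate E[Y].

E[Y] = Σ y·P(Y=y)
 = 2·0.15 + 3·0.12 + 4·0.19 + 5·0.16 + 6·0.13 + 7·0.1 + 8·0.15
 = 0.3 + 0.36 + 0.76 + 0.8 + 0.78 + 0.7 + 1.2
 = 4.9

4.9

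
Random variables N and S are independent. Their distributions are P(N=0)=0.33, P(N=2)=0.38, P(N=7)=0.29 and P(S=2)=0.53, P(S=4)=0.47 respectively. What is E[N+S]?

5.73

E[N+S] = Σ_n Σ_s (n+s) · P(N=n)P(S=s)
 = 2·0.1749 + 4·0.1551 + 4·0.2014 + 6·0.1786 + 9·0.1537 + 11·0.1363
 = 0.3498 + 0.6204 + 0.8056 + 1.0716 + 1.3833 + 1.4993
 = 5.73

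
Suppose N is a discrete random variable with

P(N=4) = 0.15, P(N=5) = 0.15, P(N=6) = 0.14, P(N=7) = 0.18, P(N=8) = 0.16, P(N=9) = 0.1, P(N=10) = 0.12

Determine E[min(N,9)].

E[min(N,9)] = Σ min(n,9)·P(N=n)
 = 4·0.15 + 5·0.15 + 6·0.14 + 7·0.18 + 8·0.16 + 9·0.1 + 9·0.12
 = 0.6 + 0.75 + 0.84 + 1.26 + 1.28 + 0.9 + 1.08
 = 6.71

6.71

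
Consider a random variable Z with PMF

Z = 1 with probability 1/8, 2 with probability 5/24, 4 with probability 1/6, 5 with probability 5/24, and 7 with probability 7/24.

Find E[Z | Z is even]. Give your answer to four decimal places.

2.8889

P(Z is even) = 5/24 + 1/6 = 3/8.
E[Z | Z is even] = [2·5/24 + 4·1/6] / (3/8)
 = 13/12 / (3/8)
 = 26/9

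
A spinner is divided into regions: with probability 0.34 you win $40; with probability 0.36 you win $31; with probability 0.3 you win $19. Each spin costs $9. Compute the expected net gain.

E[payout] = 40·0.34 + 31·0.36 + 19·0.3
 = 13.6 + 11.16 + 5.7
 = 30.46
Net = 30.46 - 9 = 21.46

21.46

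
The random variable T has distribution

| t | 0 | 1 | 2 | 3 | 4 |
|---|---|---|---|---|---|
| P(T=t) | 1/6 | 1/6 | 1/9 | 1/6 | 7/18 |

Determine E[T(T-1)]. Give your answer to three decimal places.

E[T(T-1)] = Σ t(t-1)·P(T=t)
 = 0·1/6 + 0·1/6 + 2·1/9 + 6·1/6 + 12·7/18
 = 0 + 0 + 2/9 + 1 + 14/3
 = 53/9

5.889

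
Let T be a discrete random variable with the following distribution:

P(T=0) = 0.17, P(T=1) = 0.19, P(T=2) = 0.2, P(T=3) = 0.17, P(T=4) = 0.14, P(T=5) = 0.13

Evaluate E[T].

2.31

E[T] = Σ t·P(T=t)
 = 0·0.17 + 1·0.19 + 2·0.2 + 3·0.17 + 4·0.14 + 5·0.13
 = 0 + 0.19 + 0.4 + 0.51 + 0.56 + 0.65
 = 2.31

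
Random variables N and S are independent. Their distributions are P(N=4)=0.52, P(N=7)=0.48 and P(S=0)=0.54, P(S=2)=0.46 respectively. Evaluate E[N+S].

E[N+S] = Σ_n Σ_s (n+s) · P(N=n)P(S=s)
 = 4·0.2808 + 6·0.2392 + 7·0.2592 + 9·0.2208
 = 1.1232 + 1.4352 + 1.8144 + 1.9872
 = 6.36

6.36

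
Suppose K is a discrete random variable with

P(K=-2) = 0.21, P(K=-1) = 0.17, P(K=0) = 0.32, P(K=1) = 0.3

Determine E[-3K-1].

-0.13

E[-3K-1] = Σ (-3k-1)·P(K=k)
 = 5·0.21 + 2·0.17 + (-1)·0.32 + (-4)·0.3
 = 1.05 + 0.34 + (-0.32) + (-1.2)
 = -0.13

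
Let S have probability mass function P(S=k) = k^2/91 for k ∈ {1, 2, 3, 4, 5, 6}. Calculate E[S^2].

E[S^2] = Σ s^2·P(S=s)
 = 1·1/91 + 4·4/91 + 9·9/91 + 16·16/91 + 25·25/91 + 36·36/91
 = 1/91 + 16/91 + 81/91 + 256/91 + 625/91 + 1296/91
 = 25

25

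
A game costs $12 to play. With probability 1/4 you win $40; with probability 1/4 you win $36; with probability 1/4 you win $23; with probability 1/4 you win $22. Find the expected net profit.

E[payout] = 40·1/4 + 36·1/4 + 23·1/4 + 22·1/4
 = 10 + 9 + 23/4 + 11/2
 = 121/4
Net = 121/4 - 12 = 73/4

18.25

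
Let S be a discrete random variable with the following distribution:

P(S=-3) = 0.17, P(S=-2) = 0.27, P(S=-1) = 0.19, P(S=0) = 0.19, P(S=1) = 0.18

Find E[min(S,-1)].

E[min(S,-1)] = Σ min(s,-1)·P(S=s)
 = (-3)·0.17 + (-2)·0.27 + (-1)·0.19 + (-1)·0.19 + (-1)·0.18
 = (-0.51) + (-0.54) + (-0.19) + (-0.19) + (-0.18)
 = -1.61

-1.61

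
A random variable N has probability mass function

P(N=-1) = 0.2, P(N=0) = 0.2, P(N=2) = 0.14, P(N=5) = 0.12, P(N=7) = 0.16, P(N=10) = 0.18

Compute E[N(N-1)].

E[N(N-1)] = Σ n(n-1)·P(N=n)
 = 2·0.2 + 0·0.2 + 2·0.14 + 20·0.12 + 42·0.16 + 90·0.18
 = 0.4 + 0 + 0.28 + 2.4 + 6.72 + 16.2
 = 26

26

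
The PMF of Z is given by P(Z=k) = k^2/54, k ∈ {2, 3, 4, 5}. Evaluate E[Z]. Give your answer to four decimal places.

E[Z] = Σ z·P(Z=z)
 = 2·2/27 + 3·1/6 + 4·8/27 + 5·25/54
 = 4/27 + 1/2 + 32/27 + 125/54
 = 112/27

4.1481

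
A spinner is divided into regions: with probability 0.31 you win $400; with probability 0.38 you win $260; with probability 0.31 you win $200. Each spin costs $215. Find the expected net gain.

E[payout] = 400·0.31 + 260·0.38 + 200·0.31
 = 124 + 98.8 + 62
 = 284.8
Net = 284.8 - 215 = 69.8

69.8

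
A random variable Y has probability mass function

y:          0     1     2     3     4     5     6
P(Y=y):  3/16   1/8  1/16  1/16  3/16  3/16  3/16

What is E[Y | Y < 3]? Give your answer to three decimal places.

0.667

P(Y < 3) = 3/16 + 1/8 + 1/16 = 3/8.
E[Y | Y < 3] = [0·3/16 + 1·1/8 + 2·1/16] / (3/8)
 = 1/4 / (3/8)
 = 2/3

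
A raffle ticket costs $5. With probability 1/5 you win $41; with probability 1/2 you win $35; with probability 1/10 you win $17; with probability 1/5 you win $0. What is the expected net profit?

E[payout] = 41·1/5 + 35·1/2 + 17·1/10 + 0·1/5
 = 41/5 + 35/2 + 17/10 + 0
 = 137/5
Net = 137/5 - 5 = 112/5

22.4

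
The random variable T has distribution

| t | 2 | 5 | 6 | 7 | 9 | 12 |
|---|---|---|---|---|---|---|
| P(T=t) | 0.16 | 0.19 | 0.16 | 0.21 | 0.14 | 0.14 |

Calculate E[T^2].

E[T^2] = Σ t^2·P(T=t)
 = 4·0.16 + 25·0.19 + 36·0.16 + 49·0.21 + 81·0.14 + 144·0.14
 = 0.64 + 4.75 + 5.76 + 10.29 + 11.34 + 20.16
 = 52.94

52.94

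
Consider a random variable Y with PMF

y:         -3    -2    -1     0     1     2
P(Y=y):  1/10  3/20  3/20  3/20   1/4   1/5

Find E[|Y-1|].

1.5

E[|Y-1|] = Σ |y-1|·P(Y=y)
 = 4·1/10 + 3·3/20 + 2·3/20 + 1·3/20 + 0·1/4 + 1·1/5
 = 2/5 + 9/20 + 3/10 + 3/20 + 0 + 1/5
 = 3/2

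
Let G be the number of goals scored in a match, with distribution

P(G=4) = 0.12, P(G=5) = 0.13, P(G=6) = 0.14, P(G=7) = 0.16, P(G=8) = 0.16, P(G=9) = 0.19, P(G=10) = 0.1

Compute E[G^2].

53.68

E[G^2] = Σ g^2·P(G=g)
 = 16·0.12 + 25·0.13 + 36·0.14 + 49·0.16 + 64·0.16 + 81·0.19 + 100·0.1
 = 1.92 + 3.25 + 5.04 + 7.84 + 10.24 + 15.39 + 10
 = 53.68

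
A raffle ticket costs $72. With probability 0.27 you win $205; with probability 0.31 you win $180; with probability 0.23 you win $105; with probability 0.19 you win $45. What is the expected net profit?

71.85

E[payout] = 205·0.27 + 180·0.31 + 105·0.23 + 45·0.19
 = 55.35 + 55.8 + 24.15 + 8.55
 = 143.85
Net = 143.85 - 72 = 71.85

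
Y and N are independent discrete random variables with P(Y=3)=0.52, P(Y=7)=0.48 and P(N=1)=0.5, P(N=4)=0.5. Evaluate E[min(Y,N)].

2.24

E[min(Y,N)] = Σ_y Σ_n min(y,n) · P(Y=y)P(N=n)
 = 1·0.26 + 3·0.26 + 1·0.24 + 4·0.24
 = 0.26 + 0.78 + 0.24 + 0.96
 = 2.24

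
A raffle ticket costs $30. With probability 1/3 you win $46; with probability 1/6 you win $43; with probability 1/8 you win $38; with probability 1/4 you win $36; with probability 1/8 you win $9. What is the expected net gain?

E[payout] = 46·1/3 + 43·1/6 + 38·1/8 + 36·1/4 + 9·1/8
 = 46/3 + 43/6 + 19/4 + 9 + 9/8
 = 299/8
Net = 299/8 - 30 = 59/8

7.375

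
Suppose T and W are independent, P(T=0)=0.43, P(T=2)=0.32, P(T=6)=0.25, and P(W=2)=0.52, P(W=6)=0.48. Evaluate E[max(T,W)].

4.44

E[max(T,W)] = Σ_t Σ_w max(t,w) · P(T=t)P(W=w)
 = 2·0.2236 + 6·0.2064 + 2·0.1664 + 6·0.1536 + 6·0.13 + 6·0.12
 = 0.4472 + 1.2384 + 0.3328 + 0.9216 + 0.78 + 0.72
 = 4.44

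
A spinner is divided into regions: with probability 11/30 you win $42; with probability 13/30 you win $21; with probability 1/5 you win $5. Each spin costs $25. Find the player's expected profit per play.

E[payout] = 42·11/30 + 21·13/30 + 5·1/5
 = 77/5 + 91/10 + 1
 = 51/2
Net = 51/2 - 25 = 1/2

0.5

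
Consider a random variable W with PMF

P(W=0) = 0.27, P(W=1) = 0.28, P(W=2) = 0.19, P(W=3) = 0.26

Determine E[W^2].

E[W^2] = Σ w^2·P(W=w)
 = 0·0.27 + 1·0.28 + 4·0.19 + 9·0.26
 = 0 + 0.28 + 0.76 + 2.34
 = 3.38

3.38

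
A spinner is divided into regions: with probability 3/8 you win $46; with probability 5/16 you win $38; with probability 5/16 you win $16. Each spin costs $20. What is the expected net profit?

14.125

E[payout] = 46·3/8 + 38·5/16 + 16·5/16
 = 69/4 + 95/8 + 5
 = 273/8
Net = 273/8 - 20 = 113/8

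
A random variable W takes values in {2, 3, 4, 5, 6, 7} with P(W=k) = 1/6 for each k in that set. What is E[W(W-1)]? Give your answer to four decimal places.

E[W(W-1)] = Σ w(w-1)·P(W=w)
 = 2·1/6 + 6·1/6 + 12·1/6 + 20·1/6 + 30·1/6 + 42·1/6
 = 1/3 + 1 + 2 + 10/3 + 5 + 7
 = 56/3

18.6667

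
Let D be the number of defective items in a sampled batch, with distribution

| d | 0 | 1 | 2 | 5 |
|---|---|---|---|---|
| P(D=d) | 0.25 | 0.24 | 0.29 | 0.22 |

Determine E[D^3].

E[D^3] = Σ d^3·P(D=d)
 = 0·0.25 + 1·0.24 + 8·0.29 + 125·0.22
 = 0 + 0.24 + 2.32 + 27.5
 = 30.06

30.06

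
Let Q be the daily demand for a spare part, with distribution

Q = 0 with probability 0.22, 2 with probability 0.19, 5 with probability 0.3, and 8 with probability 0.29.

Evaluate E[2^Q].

84.82

E[2^Q] = Σ 2^q·P(Q=q)
 = 1·0.22 + 4·0.19 + 32·0.3 + 256·0.29
 = 0.22 + 0.76 + 9.6 + 74.24
 = 84.82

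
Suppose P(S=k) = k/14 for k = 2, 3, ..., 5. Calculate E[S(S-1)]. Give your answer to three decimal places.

E[S(S-1)] = Σ s(s-1)·P(S=s)
 = 2·1/7 + 6·3/14 + 12·2/7 + 20·5/14
 = 2/7 + 9/7 + 24/7 + 50/7
 = 85/7

12.143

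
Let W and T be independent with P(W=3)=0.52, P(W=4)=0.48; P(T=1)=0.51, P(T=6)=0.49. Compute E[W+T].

E[W+T] = Σ_w Σ_t (w+t) · P(W=w)P(T=t)
 = 4·0.2652 + 9·0.2548 + 5·0.2448 + 10·0.2352
 = 1.0608 + 2.2932 + 1.224 + 2.352
 = 6.93

6.93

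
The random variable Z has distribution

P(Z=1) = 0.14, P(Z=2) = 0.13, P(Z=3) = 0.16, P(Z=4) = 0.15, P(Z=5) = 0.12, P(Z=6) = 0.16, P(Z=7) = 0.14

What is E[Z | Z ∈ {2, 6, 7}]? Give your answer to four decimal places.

5.1163

P(Z ∈ {2, 6, 7}) = 0.13 + 0.16 + 0.14 = 0.43.
E[Z | Z ∈ {2, 6, 7}] = [2·0.13 + 6·0.16 + 7·0.14] / 0.43
 = 2.2 / 0.43
 = 220/43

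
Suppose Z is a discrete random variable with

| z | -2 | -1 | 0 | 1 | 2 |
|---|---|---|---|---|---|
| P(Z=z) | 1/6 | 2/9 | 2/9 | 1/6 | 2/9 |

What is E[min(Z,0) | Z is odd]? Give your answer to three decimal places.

-0.571

P(Z is odd) = 2/9 + 1/6 = 7/18.
E[min(Z,0) | Z is odd] = [(-1)·2/9 + 0·1/6] / (7/18)
 = -2/9 / (7/18)
 = -4/7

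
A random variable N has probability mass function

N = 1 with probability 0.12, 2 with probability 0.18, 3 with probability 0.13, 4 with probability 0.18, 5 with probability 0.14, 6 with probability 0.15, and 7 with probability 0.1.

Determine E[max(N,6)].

E[max(N,6)] = Σ max(n,6)·P(N=n)
 = 6·0.12 + 6·0.18 + 6·0.13 + 6·0.18 + 6·0.14 + 6·0.15 + 7·0.1
 = 0.72 + 1.08 + 0.78 + 1.08 + 0.84 + 0.9 + 0.7
 = 6.1

6.1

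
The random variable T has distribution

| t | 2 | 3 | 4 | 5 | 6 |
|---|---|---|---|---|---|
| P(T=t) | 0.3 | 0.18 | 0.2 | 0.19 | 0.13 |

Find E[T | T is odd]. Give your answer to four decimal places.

4.0270

P(T is odd) = 0.18 + 0.19 = 0.37.
E[T | T is odd] = [3·0.18 + 5·0.19] / 0.37
 = 1.49 / 0.37
 = 149/37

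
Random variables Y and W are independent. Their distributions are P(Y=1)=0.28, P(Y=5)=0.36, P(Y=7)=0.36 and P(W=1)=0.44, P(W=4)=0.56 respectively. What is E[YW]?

12.328

E[YW] = Σ_y Σ_w yw · P(Y=y)P(W=w)
 = 1·0.1232 + 4·0.1568 + 5·0.1584 + 20·0.2016 + 7·0.1584 + 28·0.2016
 = 0.1232 + 0.6272 + 0.792 + 4.032 + 1.1088 + 5.6448
 = 12.328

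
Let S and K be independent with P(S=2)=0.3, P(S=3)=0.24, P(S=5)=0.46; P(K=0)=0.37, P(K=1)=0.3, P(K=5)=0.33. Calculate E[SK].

E[SK] = Σ_s Σ_k sk · P(S=s)P(K=k)
 = 0·0.111 + 2·0.09 + 10·0.099 + 0·0.0888 + 3·0.072 + 15·0.0792 + 0·0.1702 + 5·0.138 + 25·0.1518
 = 0 + 0.18 + 0.99 + 0 + 0.216 + 1.188 + 0 + 0.69 + 3.795
 = 7.059

7.059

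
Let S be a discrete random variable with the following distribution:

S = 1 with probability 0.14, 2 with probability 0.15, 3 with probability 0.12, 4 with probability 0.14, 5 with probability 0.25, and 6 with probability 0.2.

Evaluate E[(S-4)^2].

3.03

E[(S-4)^2] = Σ (s-4)^2·P(S=s)
 = 9·0.14 + 4·0.15 + 1·0.12 + 0·0.14 + 1·0.25 + 4·0.2
 = 1.26 + 0.6 + 0.12 + 0 + 0.25 + 0.8
 = 3.03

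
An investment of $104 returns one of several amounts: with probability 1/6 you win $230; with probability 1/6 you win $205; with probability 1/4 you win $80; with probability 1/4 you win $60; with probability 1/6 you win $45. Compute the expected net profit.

11

E[payout] = 230·1/6 + 205·1/6 + 80·1/4 + 60·1/4 + 45·1/6
 = 115/3 + 205/6 + 20 + 15 + 15/2
 = 115
Net = 115 - 104 = 11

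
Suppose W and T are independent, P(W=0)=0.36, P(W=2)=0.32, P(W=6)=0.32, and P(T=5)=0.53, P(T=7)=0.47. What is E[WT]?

15.2064

E[WT] = Σ_w Σ_t wt · P(W=w)P(T=t)
 = 0·0.1908 + 0·0.1692 + 10·0.1696 + 14·0.1504 + 30·0.1696 + 42·0.1504
 = 0 + 0 + 1.696 + 2.1056 + 5.088 + 6.3168
 = 15.2064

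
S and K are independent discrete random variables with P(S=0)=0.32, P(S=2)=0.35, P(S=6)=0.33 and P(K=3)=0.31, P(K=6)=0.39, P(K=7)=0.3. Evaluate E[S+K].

E[S+K] = Σ_s Σ_k (s+k) · P(S=s)P(K=k)
 = 3·0.0992 + 6·0.1248 + 7·0.096 + 5·0.1085 + 8·0.1365 + 9·0.105 + 9·0.1023 + 12·0.1287 + 13·0.099
 = 0.2976 + 0.7488 + 0.672 + 0.5425 + 1.092 + 0.945 + 0.9207 + 1.5444 + 1.287
 = 8.05

8.05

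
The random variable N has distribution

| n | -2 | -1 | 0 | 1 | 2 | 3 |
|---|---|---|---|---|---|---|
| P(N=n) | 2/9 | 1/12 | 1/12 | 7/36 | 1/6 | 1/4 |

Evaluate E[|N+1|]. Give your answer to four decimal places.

E[|N+1|] = Σ |n+1|·P(N=n)
 = 1·2/9 + 0·1/12 + 1·1/12 + 2·7/36 + 3·1/6 + 4·1/4
 = 2/9 + 0 + 1/12 + 7/18 + 1/2 + 1
 = 79/36

2.1944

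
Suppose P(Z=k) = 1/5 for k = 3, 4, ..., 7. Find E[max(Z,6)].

E[max(Z,6)] = Σ max(z,6)·P(Z=z)
 = 6·1/5 + 6·1/5 + 6·1/5 + 6·1/5 + 7·1/5
 = 6/5 + 6/5 + 6/5 + 6/5 + 7/5
 = 31/5

6.2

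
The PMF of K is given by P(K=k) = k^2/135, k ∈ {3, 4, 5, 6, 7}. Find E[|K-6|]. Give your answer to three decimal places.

E[|K-6|] = Σ |k-6|·P(K=k)
 = 3·1/15 + 2·16/135 + 1·5/27 + 0·4/15 + 1·49/135
 = 1/5 + 32/135 + 5/27 + 0 + 49/135
 = 133/135

0.985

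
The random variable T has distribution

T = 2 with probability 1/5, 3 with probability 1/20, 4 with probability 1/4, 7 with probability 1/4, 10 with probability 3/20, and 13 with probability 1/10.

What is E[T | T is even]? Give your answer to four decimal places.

P(T is even) = 1/5 + 1/4 + 3/20 = 3/5.
E[T | T is even] = [2·1/5 + 4·1/4 + 10·3/20] / (3/5)
 = 29/10 / (3/5)
 = 29/6

4.8333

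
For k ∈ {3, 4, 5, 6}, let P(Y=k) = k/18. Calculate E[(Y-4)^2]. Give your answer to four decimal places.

E[(Y-4)^2] = Σ (y-4)^2·P(Y=y)
 = 1·1/6 + 0·2/9 + 1·5/18 + 4·1/3
 = 1/6 + 0 + 5/18 + 4/3
 = 16/9

1.7778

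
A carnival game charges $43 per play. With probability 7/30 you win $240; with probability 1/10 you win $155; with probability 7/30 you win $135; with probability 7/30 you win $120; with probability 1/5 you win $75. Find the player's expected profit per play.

E[payout] = 240·7/30 + 155·1/10 + 135·7/30 + 120·7/30 + 75·1/5
 = 56 + 31/2 + 63/2 + 28 + 15
 = 146
Net = 146 - 43 = 103

103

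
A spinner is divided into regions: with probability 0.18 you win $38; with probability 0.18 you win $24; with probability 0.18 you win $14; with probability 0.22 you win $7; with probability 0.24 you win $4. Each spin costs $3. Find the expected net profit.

13.18

E[payout] = 38·0.18 + 24·0.18 + 14·0.18 + 7·0.22 + 4·0.24
 = 6.84 + 4.32 + 2.52 + 1.54 + 0.96
 = 16.18
Net = 16.18 - 3 = 13.18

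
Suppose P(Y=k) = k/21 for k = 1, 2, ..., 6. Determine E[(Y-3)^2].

E[(Y-3)^2] = Σ (y-3)^2·P(Y=y)
 = 4·1/21 + 1·2/21 + 0·1/7 + 1·4/21 + 4·5/21 + 9·2/7
 = 4/21 + 2/21 + 0 + 4/21 + 20/21 + 18/7
 = 4

4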